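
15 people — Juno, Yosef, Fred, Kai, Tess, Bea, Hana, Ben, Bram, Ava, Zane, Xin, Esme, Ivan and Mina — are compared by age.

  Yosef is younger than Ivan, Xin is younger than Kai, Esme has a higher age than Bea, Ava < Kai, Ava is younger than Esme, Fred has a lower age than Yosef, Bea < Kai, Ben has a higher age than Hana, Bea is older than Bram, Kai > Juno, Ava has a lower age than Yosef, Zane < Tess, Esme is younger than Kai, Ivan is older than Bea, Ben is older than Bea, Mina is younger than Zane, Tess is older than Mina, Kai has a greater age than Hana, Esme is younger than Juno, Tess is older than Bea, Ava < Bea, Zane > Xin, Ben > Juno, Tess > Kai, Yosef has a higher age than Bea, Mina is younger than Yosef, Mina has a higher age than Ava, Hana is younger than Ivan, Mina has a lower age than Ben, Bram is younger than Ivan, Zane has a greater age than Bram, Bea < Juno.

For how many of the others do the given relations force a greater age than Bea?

The elements the relations force above Bea are Esme, Juno, Kai, Ben, Tess, Yosef, Ivan — no chain reaches any other.
That is 7.

7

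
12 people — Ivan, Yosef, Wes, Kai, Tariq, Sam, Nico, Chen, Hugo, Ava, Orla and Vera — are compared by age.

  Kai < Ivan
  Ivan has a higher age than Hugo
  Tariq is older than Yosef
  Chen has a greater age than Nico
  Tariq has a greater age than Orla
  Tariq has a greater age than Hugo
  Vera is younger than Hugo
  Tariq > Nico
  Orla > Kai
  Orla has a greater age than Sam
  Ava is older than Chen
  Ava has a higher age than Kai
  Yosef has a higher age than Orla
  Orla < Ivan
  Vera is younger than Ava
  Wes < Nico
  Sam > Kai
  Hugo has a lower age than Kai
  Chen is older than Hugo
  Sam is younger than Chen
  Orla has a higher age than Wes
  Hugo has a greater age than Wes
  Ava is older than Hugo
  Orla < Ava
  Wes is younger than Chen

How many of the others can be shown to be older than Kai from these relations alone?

From Kai the given relations immediately reach Sam, Orla, Ivan, Ava.
From those, Chen, Yosef, Tariq — 7 in total.
No other element is forced above Kai by the given relations, so the count is 7.

7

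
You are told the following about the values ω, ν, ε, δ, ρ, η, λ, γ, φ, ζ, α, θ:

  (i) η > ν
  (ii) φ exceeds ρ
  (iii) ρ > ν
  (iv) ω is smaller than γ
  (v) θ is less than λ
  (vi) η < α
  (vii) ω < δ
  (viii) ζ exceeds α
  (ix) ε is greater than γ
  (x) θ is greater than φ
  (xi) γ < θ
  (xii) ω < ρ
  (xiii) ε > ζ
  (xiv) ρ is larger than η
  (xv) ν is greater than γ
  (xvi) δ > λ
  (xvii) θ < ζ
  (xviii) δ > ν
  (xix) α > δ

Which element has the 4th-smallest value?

Chaining the given pairs: ω < γ < ν < η < ρ < φ < θ < λ < δ < α < ζ < ε.
The 4th smallest is η.

η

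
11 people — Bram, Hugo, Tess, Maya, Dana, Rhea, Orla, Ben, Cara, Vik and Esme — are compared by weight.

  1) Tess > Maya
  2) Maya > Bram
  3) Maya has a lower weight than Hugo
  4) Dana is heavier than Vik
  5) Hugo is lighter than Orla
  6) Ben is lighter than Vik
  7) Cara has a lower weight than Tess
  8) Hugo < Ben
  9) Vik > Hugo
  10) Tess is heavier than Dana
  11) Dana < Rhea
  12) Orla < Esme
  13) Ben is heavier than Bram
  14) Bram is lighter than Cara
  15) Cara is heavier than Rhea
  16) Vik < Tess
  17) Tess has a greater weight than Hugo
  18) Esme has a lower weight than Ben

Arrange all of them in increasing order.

The consecutive links are each given: Bram < Maya; Maya < Hugo; Hugo < Orla; Orla < Esme; Esme < Ben; Ben < Vik; Vik < Dana; Dana < Rhea; Rhea < Cara; Cara < Tess.

Bram < Maya < Hugo < Orla < Esme < Ben < Vik < Dana < Rhea < Cara < Tess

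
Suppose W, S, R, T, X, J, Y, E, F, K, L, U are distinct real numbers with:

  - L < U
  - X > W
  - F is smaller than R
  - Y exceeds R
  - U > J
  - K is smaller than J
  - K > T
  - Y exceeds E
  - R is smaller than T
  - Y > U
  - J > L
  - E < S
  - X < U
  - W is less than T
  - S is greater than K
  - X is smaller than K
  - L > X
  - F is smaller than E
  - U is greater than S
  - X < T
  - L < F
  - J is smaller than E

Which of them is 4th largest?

E

Chaining the given pairs: W < X < L < F < R < T < K < J < E < S < U < Y.
Counting 4 from the largest end gives E.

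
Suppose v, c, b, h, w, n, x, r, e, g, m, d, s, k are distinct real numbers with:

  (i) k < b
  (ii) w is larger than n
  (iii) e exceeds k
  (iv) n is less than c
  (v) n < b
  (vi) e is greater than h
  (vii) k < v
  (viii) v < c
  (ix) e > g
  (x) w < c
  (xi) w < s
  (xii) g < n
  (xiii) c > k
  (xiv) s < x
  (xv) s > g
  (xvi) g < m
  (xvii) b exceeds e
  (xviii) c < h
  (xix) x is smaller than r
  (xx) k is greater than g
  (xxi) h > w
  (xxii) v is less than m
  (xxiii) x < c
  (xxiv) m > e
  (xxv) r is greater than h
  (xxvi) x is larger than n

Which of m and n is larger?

n < w and w < s give n < s.
Then s < x extends the chain to x.
Then x < c extends the chain to c.
Then c < h extends the chain to h.
With h < e: n < w < s < x < c < h < e.
Then e < m extends the chain to m.
So n < m; m is the larger of the two.

m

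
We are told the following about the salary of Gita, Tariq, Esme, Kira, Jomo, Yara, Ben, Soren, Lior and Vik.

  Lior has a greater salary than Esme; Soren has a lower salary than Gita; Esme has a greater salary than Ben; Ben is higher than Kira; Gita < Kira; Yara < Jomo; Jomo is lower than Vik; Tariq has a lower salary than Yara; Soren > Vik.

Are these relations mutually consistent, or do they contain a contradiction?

The single ordering Tariq < Yara < Jomo < Vik < Soren < Gita < Kira < Ben < Esme < Lior satisfies every listed relation, so no contradiction arises.

consistent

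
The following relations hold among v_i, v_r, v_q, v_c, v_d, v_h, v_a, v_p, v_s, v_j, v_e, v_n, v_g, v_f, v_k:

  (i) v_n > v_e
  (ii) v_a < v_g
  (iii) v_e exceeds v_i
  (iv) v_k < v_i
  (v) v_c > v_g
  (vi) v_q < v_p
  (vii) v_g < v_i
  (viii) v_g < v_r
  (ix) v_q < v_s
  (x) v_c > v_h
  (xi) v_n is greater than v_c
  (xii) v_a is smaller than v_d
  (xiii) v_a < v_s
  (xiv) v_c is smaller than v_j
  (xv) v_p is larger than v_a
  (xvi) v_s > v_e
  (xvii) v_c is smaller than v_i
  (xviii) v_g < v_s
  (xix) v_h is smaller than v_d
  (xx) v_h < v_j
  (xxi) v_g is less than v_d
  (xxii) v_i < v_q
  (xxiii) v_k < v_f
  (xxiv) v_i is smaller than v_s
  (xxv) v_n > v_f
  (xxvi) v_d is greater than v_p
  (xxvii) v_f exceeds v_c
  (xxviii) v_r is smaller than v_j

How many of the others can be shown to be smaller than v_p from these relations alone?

7

From v_p the given relations immediately reach v_a, v_q.
From those, v_i — 3 in total.
From those, v_g, v_k, v_c — 6 in total.
From those, v_h — 7 in total.
Nothing else is reachable below v_p; 7 in all.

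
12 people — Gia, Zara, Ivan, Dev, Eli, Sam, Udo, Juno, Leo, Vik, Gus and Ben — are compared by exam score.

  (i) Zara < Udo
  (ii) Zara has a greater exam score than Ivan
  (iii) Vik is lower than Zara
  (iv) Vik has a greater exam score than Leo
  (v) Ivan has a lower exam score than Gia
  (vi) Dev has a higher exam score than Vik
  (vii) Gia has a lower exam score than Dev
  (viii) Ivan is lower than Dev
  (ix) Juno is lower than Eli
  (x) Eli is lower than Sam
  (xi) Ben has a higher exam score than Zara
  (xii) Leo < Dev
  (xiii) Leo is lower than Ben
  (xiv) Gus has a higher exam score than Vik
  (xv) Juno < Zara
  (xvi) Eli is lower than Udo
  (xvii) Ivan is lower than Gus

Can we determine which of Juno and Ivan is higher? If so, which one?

Following every chain through Juno: above Juno we get Zara, Eli, Ben, Udo, Sam.
Ivan is not reached, and no chain runs the other way from Ivan to Juno.
So the given relations leave the order of Juno and Ivan undetermined.

undetermined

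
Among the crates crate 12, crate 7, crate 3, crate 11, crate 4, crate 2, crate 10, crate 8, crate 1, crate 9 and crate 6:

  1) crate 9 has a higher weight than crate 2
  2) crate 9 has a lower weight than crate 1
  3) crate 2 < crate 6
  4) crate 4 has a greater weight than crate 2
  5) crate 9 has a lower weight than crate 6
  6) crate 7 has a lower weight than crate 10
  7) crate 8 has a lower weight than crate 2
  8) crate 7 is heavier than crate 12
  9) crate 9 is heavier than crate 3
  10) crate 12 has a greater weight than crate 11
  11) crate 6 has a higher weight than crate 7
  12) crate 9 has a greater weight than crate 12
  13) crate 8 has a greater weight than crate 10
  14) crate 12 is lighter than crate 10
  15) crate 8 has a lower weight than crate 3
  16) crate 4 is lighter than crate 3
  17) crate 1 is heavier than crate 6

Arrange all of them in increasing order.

The consecutive links are each given: crate 11 < crate 12; crate 12 < crate 7; crate 7 < crate 10; crate 10 < crate 8; crate 8 < crate 2; crate 2 < crate 4; crate 4 < crate 3; crate 3 < crate 9; crate 9 < crate 6; crate 6 < crate 1.

crate 11 < crate 12 < crate 7 < crate 10 < crate 8 < crate 2 < crate 4 < crate 3 < crate 9 < crate 6 < crate 1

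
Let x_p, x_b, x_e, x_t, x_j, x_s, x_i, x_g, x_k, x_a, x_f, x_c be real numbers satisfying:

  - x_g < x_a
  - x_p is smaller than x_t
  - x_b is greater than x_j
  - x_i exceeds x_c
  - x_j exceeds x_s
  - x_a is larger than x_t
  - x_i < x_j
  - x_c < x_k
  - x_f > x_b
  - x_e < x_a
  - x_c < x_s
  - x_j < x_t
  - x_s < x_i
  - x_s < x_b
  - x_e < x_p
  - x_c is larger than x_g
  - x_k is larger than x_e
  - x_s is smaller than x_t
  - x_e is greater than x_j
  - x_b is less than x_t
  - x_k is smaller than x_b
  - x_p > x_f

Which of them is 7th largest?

x_e

Piecing the relations together gives one ordering: x_g < x_c < x_s < x_i < x_j < x_e < x_k < x_b < x_f < x_p < x_t < x_a.
Counting 7 from the largest end gives x_e.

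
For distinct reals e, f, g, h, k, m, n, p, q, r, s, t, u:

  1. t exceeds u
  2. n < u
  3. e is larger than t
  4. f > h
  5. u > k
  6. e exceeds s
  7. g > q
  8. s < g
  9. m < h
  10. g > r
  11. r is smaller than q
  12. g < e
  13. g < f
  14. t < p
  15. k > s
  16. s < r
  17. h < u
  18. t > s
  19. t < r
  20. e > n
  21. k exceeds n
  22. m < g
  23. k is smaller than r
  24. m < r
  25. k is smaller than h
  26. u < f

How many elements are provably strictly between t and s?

3

Chaining upward from s reaches: k, h, u, r, q, p, g, e, f.
Chaining downward from t reaches: n, k, m, h, u.
Strictly between s and t are those in both lists: k, h, u — 3 elements.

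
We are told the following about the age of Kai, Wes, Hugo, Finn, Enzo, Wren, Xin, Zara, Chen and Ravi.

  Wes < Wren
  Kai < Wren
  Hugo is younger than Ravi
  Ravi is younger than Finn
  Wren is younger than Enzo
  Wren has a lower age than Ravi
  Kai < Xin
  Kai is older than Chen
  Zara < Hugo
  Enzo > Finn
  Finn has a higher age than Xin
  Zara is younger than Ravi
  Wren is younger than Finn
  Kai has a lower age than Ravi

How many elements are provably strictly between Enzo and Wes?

Chaining upward from Wes reaches: Wren, Ravi, Finn.
Chaining downward from Enzo reaches: Zara, Chen, Kai, Hugo, Wren, Xin, Ravi, Finn.
Strictly between Wes and Enzo are those in both lists: Wren, Ravi, Finn — 3 elements.

3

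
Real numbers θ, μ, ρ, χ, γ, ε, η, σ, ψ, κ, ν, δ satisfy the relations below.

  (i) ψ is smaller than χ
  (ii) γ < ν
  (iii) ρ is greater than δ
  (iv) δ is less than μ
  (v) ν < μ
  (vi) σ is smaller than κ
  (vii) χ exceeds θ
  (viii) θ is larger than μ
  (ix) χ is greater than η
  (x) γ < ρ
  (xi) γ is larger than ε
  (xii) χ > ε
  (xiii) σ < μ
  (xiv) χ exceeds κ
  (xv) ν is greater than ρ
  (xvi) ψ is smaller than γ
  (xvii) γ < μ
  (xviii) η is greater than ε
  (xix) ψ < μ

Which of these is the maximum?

ε is not greatest since ε < γ; ψ is not greatest since ψ < γ; γ is not greatest since γ < μ; δ is not greatest since δ < ρ; ρ is not greatest since ρ < ν; σ is not greatest since σ < κ; η is not greatest since η < χ; ν is not greatest since ν < μ; μ is not greatest since μ < θ; θ is not greatest since θ < χ; κ is not greatest since κ < χ.
Only χ has nothing above it, so χ is the maximum.

χ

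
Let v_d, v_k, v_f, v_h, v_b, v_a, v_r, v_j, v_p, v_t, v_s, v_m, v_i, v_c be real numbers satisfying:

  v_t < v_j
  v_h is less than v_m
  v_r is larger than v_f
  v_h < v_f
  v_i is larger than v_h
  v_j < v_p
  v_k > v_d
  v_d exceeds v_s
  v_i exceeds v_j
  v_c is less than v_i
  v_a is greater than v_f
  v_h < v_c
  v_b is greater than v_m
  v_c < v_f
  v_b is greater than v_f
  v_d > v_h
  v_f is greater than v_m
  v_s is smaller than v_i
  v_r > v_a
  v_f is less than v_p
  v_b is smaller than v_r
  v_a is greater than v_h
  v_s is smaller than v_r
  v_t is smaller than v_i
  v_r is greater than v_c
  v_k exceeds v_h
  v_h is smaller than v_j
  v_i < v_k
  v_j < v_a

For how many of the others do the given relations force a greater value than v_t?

The elements the relations force above v_t are v_j, v_i, v_a, v_k, v_p, v_r — no chain reaches any other.
That is 6.

6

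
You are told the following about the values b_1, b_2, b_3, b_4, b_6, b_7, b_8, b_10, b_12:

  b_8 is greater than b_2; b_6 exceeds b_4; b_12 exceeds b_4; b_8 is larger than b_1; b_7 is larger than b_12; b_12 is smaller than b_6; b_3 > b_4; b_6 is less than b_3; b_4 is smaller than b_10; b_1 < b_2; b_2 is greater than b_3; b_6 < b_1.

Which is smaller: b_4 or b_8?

Chaining the given relations: b_4 < b_12 < b_6 < b_3 < b_2 < b_8.
So b_4 < b_8; b_4 is the smaller of the two.

b_4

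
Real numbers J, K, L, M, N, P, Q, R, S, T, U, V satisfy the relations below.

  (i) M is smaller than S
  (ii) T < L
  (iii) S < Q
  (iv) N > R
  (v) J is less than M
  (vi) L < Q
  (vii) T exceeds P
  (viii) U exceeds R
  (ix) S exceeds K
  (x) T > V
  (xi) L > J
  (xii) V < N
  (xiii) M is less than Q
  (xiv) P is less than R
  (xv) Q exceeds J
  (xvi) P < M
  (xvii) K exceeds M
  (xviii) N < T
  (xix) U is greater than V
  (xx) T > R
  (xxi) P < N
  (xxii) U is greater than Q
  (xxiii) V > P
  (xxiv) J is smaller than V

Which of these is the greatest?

J is not greatest since J < M; P is not greatest since P < N; M is not greatest since M < K; V is not greatest since V < N; R is not greatest since R < N; K is not greatest since K < S; N is not greatest since N < T; S is not greatest since S < Q; T is not greatest since T < L; L is not greatest since L < Q; Q is not greatest since Q < U.
Only U has nothing above it, so U is the greatest.

U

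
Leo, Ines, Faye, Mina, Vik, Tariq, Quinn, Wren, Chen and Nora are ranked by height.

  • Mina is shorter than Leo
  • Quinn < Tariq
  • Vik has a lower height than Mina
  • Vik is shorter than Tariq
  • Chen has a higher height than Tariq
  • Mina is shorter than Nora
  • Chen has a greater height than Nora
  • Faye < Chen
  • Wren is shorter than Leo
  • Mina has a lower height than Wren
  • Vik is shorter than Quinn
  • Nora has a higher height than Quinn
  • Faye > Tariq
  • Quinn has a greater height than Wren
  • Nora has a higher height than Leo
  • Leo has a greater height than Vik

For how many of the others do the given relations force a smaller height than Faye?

5

Directly below Faye: Tariq.
One step further: Vik, Quinn (3 so far).
One step further: Wren (4 so far).
One step further: Mina (5 so far).
No other element is forced below Faye by the given relations, so the count is 5.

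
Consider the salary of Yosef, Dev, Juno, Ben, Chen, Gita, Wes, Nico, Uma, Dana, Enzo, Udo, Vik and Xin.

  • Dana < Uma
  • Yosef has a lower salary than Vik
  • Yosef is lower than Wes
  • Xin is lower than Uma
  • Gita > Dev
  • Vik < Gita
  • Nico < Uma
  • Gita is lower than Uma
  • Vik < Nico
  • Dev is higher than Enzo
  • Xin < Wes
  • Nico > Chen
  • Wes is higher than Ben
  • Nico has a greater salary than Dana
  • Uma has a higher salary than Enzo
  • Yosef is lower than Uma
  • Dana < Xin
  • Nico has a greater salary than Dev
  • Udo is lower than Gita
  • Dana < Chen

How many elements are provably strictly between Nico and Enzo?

1

Chaining upward from Enzo reaches: Dev, Gita, Uma.
Chaining downward from Nico reaches: Yosef, Dana, Dev, Vik, Chen.
Strictly between Enzo and Nico are those in both lists: Dev — 1 element.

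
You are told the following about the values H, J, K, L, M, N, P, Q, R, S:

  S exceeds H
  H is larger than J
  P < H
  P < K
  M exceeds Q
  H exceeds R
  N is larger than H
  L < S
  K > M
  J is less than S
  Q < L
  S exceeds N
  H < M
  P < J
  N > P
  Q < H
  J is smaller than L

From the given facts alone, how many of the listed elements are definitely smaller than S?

7

From S the given relations immediately reach J, H, N, L.
From those, Q, P, R — 7 in total.
No other element is forced below S by the given relations, so the count is 7.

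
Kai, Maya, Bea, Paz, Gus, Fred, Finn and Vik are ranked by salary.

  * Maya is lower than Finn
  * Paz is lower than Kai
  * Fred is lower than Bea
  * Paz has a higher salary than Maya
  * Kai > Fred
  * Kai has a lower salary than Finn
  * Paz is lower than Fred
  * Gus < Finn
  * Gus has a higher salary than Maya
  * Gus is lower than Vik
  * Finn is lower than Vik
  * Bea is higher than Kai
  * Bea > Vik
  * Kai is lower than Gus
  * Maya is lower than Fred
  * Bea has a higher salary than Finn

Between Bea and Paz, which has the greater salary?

Bea

Paz < Fred and Fred < Kai give Paz < Kai.
Then Kai < Gus extends the chain to Gus.
With Gus < Finn: Paz < Fred < Kai < Gus < Finn.
With Finn < Vik: Paz < Fred < Kai < Gus < Finn < Vik.
With Vik < Bea: Paz < Fred < Kai < Gus < Finn < Vik < Bea.
So Paz < Bea; Bea is the higher of the two.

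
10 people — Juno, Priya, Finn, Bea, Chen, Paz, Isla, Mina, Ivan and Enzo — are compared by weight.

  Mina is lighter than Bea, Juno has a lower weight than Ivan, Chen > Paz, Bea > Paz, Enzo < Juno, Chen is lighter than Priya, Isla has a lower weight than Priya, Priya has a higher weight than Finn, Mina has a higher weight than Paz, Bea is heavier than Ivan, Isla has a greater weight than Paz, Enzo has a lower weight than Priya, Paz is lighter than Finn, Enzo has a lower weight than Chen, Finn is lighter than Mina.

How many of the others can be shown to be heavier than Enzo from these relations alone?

5

From Enzo the given relations immediately reach Juno, Chen, Priya.
From those, Ivan — 4 in total.
From those, Bea — 5 in total.
No other element is forced above Enzo by the given relations, so the count is 5.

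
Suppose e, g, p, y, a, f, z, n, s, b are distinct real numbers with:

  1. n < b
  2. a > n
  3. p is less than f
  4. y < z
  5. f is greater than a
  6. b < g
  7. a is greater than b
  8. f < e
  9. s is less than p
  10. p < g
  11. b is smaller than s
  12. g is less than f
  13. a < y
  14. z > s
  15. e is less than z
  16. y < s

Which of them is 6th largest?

s

Piecing the relations together gives one ordering: n < b < a < y < s < p < g < f < e < z.
Counting 6 from the largest end gives s.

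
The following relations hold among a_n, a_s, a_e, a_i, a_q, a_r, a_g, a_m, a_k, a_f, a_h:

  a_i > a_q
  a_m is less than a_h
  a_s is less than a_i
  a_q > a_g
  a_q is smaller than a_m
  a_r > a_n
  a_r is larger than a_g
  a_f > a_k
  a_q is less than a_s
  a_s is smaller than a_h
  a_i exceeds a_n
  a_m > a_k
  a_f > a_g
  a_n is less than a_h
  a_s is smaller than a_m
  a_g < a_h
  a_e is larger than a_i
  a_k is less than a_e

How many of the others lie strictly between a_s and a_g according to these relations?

1

The relations place a_g below a_s. An element lies strictly between them when it is forced above a_g and also forced below a_s.
Above a_g: {a_r, a_q, a_m, a_i, a_f, a_h, a_e}. Below a_s: {a_q}.
Intersection: {a_q} — 1.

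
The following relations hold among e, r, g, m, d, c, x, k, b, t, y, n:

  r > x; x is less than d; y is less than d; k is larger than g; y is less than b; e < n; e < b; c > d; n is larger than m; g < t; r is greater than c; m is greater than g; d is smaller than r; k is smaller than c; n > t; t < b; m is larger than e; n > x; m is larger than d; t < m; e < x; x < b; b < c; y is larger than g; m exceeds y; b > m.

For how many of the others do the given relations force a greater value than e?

The elements the relations force above e are x, d, m, b, c, r, n — no chain reaches any other.
That is 7.

7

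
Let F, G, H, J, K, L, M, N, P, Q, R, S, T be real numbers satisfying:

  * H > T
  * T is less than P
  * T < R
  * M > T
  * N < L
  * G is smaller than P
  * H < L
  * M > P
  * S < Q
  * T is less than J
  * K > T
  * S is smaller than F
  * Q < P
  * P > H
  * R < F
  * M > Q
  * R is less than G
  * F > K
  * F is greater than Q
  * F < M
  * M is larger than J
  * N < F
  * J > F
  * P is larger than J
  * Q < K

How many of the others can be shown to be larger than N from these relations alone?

5

Directly above N: L, F.
One step further: J, M (4 so far).
One step further: P (5 so far).
No other element is forced above N by the given relations, so the count is 5.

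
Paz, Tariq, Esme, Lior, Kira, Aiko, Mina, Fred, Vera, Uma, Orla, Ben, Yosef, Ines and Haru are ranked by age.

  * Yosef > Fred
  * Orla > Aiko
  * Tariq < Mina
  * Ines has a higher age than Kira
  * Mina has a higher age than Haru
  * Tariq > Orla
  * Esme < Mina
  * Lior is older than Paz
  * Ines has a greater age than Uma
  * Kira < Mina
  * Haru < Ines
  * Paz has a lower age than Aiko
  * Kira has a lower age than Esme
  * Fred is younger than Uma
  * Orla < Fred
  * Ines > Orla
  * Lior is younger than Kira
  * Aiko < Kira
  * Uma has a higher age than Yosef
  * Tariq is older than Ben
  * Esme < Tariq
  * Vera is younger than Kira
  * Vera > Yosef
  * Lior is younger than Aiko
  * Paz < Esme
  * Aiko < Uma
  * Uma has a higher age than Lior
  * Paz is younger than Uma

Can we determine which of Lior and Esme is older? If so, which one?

Esme

Chaining the given relations: Lior < Aiko < Orla < Fred < Yosef < Vera < Kira < Esme.
So Esme is older.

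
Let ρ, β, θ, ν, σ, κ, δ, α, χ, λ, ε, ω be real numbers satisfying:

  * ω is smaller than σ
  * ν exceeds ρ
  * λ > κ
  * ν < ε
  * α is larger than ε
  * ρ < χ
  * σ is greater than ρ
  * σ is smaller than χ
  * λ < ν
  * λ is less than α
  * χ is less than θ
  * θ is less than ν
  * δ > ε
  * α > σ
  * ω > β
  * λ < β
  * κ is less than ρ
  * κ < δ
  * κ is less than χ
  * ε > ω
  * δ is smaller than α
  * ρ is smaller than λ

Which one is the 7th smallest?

χ

Piecing the relations together gives one ordering: κ < ρ < λ < β < ω < σ < χ < θ < ν < ε < δ < α.
Counting 7 from the smallest end gives χ.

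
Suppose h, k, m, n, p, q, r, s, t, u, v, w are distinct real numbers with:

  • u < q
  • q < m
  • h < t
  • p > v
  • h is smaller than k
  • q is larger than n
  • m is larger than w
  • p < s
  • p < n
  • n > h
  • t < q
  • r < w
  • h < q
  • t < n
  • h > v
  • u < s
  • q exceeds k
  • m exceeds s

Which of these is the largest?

m

Chaining downward from m: directly below it, w, s, q; then p, h, t, r, n, u, k; then v.
That covers every other element, and nothing is given above m, so m is the largest.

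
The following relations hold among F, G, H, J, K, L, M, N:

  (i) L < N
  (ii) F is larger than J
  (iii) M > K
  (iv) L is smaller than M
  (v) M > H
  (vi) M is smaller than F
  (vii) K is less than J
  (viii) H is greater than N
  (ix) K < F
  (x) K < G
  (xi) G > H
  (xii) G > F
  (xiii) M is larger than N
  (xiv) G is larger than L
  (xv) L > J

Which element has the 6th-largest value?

L

Piecing the relations together gives one ordering: K < J < L < N < H < M < F < G.
The 6th largest is L.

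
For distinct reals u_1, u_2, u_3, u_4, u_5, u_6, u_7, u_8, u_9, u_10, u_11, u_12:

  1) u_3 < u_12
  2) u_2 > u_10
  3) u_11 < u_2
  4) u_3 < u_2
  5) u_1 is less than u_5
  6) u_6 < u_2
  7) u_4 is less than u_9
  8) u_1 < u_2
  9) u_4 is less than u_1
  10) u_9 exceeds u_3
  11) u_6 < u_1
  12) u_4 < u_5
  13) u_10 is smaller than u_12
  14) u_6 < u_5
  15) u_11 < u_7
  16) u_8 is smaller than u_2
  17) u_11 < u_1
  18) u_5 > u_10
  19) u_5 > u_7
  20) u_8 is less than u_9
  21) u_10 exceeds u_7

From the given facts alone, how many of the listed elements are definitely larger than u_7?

From u_7 the given relations immediately reach u_10, u_5.
From those, u_2, u_12 — 4 in total.
Nothing else is reachable above u_7; 4 in all.

4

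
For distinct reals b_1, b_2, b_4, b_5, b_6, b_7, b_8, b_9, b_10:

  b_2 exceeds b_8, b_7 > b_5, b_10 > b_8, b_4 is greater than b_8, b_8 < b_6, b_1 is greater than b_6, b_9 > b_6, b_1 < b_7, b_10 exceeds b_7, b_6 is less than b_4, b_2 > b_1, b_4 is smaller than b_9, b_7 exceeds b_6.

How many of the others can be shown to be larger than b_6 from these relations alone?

The elements the relations force above b_6 are b_4, b_1, b_7, b_2, b_9, b_10 — no chain reaches any other.
That is 6.

6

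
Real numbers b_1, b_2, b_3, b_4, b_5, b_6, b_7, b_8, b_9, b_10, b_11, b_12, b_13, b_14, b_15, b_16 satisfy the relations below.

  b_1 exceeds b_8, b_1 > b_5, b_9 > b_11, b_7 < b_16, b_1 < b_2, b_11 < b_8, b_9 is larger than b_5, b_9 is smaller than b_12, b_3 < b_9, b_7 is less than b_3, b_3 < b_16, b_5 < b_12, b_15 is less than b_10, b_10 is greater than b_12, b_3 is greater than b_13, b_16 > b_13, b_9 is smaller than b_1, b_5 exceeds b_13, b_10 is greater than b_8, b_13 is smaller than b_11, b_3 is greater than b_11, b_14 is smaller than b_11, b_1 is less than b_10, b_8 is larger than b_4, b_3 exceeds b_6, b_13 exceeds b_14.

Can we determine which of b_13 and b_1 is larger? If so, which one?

b_13 < b_11 and b_11 < b_3 give b_13 < b_3.
Then b_3 < b_9 extends the chain to b_9.
With b_9 < b_1: b_13 < b_11 < b_3 < b_9 < b_1.
So b_1 is larger.

b_1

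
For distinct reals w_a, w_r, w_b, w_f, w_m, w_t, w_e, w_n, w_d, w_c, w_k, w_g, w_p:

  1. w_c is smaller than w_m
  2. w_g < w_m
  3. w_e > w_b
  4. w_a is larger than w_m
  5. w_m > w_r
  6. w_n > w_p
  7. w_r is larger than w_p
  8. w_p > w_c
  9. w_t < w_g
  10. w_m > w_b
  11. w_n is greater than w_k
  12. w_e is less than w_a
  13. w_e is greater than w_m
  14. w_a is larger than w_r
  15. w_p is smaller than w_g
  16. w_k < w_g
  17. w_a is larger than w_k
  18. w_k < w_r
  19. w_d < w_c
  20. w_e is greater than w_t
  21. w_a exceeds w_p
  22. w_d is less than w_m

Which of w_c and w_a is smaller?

w_c < w_p and w_p < w_g give w_c < w_g.
With w_g < w_m: w_c < w_p < w_g < w_m.
Then w_m < w_e extends the chain to w_e.
With w_e < w_a: w_c < w_p < w_g < w_m < w_e < w_a.
So w_c < w_a; w_c is the smaller of the two.

w_c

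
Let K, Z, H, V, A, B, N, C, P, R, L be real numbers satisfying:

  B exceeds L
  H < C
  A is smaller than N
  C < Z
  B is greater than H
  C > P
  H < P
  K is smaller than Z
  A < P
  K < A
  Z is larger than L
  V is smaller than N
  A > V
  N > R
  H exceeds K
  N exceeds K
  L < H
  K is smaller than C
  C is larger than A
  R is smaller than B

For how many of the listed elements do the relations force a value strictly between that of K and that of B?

1

The relations place K below B. An element lies strictly between them when it is forced above K and also forced below B.
Above K: {H, A, N, P, C, Z}. Below B: {R, L, H}.
Intersection: {H} — 1.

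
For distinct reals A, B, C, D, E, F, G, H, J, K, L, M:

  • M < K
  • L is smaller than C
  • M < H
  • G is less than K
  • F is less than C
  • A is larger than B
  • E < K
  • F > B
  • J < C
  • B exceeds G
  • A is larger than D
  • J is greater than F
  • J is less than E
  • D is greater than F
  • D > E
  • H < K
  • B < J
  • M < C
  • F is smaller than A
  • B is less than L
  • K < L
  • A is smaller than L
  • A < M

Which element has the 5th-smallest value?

E

Piecing the relations together gives one ordering: G < B < F < J < E < D < A < M < H < K < L < C.
The 5th smallest is E.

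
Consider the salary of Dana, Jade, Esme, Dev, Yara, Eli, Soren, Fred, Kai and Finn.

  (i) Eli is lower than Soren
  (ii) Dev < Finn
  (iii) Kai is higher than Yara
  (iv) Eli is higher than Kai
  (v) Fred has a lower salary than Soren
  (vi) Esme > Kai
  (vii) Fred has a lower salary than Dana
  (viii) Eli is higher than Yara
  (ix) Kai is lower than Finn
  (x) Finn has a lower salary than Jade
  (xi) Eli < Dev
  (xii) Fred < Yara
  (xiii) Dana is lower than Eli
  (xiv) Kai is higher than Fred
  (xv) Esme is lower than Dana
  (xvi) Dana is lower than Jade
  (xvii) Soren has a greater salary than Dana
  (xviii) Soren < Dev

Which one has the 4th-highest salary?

The consecutive relations fix a unique order: Fred < Yara < Kai < Esme < Dana < Eli < Soren < Dev < Finn < Jade.
The 4th largest is Soren.

Soren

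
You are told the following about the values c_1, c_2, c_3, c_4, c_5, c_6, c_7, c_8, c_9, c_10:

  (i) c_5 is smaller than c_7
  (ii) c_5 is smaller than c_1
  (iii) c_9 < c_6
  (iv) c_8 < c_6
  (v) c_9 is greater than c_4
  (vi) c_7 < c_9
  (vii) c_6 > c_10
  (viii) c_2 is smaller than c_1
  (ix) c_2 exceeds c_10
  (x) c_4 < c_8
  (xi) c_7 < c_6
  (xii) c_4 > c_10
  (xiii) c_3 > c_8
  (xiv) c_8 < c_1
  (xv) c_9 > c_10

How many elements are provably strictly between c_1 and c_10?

3

Chaining upward from c_10 reaches: c_2, c_4, c_9, c_8, c_3, c_6.
Chaining downward from c_1 reaches: c_2, c_4, c_5, c_8.
Strictly between c_10 and c_1 are those in both lists: c_2, c_4, c_8 — 3 elements.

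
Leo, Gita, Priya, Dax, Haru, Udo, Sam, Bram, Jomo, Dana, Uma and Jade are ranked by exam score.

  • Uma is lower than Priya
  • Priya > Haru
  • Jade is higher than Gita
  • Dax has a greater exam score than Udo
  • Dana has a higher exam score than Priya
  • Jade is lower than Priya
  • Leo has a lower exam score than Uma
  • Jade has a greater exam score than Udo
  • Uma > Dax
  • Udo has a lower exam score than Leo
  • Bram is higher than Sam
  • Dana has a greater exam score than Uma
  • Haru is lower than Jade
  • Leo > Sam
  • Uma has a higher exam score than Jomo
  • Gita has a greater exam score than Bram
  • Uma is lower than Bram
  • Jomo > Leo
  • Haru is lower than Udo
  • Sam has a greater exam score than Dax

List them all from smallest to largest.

Haru < Udo < Dax < Sam < Leo < Jomo < Uma < Bram < Gita < Jade < Priya < Dana

Nothing is placed below Haru, so it is least; from there Haru < Udo; Udo < Dax; Dax < Sam; Sam < Leo; Leo < Jomo; Jomo < Uma; Uma < Bram; Bram < Gita; Gita < Jade; Jade < Priya; Priya < Dana, each given directly.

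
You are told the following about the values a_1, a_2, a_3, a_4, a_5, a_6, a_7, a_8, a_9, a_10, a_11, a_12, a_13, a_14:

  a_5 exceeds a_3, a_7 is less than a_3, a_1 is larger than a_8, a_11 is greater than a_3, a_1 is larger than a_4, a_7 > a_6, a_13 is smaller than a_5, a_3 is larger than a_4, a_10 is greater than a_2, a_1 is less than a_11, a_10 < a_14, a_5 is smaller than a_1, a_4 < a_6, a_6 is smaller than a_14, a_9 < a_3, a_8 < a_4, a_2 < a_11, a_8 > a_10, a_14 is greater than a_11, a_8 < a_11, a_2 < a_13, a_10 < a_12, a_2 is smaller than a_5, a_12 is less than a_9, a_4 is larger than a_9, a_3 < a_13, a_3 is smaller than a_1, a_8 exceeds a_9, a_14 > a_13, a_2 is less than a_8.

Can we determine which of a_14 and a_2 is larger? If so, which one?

a_2 < a_10 and a_10 < a_12 give a_2 < a_12.
With a_12 < a_9: a_2 < a_10 < a_12 < a_9.
With a_9 < a_8: a_2 < a_10 < a_12 < a_9 < a_8.
Then a_8 < a_4 extends the chain to a_4.
Then a_4 < a_6 extends the chain to a_6.
Then a_6 < a_7 extends the chain to a_7.
With a_7 < a_3: a_2 < a_10 < a_12 < a_9 < a_8 < a_4 < a_6 < a_7 < a_3.
Then a_3 < a_13 extends the chain to a_13.
With a_13 < a_5: a_2 < a_10 < a_12 < a_9 < a_8 < a_4 < a_6 < a_7 < a_3 < a_13 < a_5.
With a_5 < a_1: a_2 < a_10 < a_12 < a_9 < a_8 < a_4 < a_6 < a_7 < a_3 < a_13 < a_5 < a_1.
With a_1 < a_11: a_2 < a_10 < a_12 < a_9 < a_8 < a_4 < a_6 < a_7 < a_3 < a_13 < a_5 < a_1 < a_11.
Then a_11 < a_14 extends the chain to a_14.
So a_14 is larger.

a_14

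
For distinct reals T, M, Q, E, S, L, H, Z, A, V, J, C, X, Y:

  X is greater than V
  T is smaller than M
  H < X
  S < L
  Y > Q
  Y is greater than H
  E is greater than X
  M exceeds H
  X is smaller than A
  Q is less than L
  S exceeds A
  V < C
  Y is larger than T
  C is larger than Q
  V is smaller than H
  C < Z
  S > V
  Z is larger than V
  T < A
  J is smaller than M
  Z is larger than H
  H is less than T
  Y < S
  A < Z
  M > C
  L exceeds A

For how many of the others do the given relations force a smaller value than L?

8

From L the given relations immediately reach Q, A, S.
From those, V, T, X, Y — 7 in total.
From those, H — 8 in total.
Nothing else is reachable below L; 8 in all.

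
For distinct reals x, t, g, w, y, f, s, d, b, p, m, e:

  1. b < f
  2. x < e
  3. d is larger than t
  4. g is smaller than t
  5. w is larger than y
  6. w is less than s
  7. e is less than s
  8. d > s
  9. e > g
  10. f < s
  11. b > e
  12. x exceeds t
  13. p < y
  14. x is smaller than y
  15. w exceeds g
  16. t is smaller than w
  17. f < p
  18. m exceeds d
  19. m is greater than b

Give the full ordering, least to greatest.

Nothing is placed below g, so it is least; from there g < t; t < x; x < e; e < b; b < f; f < p; p < y; y < w; w < s; s < d; d < m, each given directly.

g < t < x < e < b < f < p < y < w < s < d < m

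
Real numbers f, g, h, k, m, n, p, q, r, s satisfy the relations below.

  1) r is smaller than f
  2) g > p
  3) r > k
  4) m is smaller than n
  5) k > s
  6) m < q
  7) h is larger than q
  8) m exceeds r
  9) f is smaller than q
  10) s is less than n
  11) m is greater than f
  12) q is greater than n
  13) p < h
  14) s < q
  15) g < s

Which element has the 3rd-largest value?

The consecutive relations fix a unique order: p < g < s < k < r < f < m < n < q < h.
Counting 3 from the largest end gives n.

n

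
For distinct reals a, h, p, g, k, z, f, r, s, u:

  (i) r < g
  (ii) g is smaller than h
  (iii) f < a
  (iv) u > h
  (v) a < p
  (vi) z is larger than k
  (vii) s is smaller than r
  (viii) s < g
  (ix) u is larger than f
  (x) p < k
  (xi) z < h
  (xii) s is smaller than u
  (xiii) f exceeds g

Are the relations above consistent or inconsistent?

consistent

The single ordering s < r < g < f < a < p < k < z < h < u satisfies every listed relation, so no contradiction arises.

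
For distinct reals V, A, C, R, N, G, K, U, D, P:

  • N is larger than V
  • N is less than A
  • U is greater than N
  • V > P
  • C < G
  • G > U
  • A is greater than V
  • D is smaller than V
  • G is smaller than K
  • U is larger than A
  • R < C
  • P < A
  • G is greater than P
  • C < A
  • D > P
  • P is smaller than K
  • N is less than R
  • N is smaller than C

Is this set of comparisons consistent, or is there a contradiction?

The single ordering P < D < V < N < R < C < A < U < G < K satisfies every listed relation, so no contradiction arises.

consistent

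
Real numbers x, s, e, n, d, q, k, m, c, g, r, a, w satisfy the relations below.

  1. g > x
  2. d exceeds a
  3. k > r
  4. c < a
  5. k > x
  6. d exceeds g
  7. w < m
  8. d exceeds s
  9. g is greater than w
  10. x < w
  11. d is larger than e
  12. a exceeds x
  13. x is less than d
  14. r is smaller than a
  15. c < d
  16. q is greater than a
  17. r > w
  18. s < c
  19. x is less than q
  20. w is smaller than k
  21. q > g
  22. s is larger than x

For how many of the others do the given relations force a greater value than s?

The elements the relations force above s are c, a, d, q — no chain reaches any other.
That is 4.

4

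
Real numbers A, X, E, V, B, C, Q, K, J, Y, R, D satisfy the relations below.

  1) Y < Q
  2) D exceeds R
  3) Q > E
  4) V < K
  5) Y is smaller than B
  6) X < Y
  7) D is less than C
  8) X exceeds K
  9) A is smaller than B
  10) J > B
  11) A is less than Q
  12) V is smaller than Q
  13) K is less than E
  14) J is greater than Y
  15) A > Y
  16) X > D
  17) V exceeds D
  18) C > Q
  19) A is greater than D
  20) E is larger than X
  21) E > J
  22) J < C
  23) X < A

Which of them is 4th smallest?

K

Chaining the given pairs: R < D < V < K < X < Y < A < B < J < E < Q < C.
Counting 4 from the smallest end gives K.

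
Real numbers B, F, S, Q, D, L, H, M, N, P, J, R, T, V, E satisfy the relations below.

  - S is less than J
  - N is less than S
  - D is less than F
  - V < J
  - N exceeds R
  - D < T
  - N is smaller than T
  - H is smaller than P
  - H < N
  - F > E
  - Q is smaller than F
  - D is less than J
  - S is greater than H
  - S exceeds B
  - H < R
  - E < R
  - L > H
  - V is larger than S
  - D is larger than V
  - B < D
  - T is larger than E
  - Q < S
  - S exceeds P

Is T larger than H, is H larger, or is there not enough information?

T

Link the given pairs in sequence: H < S; S < V; V < D; D < T.
Together: H < S < V < D < T.
So T is larger.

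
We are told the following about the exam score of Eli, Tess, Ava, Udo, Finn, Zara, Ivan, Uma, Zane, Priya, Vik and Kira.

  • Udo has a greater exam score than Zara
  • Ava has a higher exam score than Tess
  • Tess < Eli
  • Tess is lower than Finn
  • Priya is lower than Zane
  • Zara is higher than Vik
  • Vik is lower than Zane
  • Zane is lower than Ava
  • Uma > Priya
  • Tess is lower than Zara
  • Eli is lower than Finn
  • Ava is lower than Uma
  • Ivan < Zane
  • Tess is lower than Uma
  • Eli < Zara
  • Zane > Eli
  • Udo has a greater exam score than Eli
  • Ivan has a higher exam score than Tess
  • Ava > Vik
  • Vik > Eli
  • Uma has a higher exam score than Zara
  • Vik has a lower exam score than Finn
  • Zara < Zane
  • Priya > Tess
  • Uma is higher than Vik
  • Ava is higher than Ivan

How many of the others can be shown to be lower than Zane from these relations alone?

Directly below Zane: Ivan, Priya, Eli, Vik, Zara.
One step further: Tess (6 so far).
Nothing else is reachable below Zane; 6 in all.

6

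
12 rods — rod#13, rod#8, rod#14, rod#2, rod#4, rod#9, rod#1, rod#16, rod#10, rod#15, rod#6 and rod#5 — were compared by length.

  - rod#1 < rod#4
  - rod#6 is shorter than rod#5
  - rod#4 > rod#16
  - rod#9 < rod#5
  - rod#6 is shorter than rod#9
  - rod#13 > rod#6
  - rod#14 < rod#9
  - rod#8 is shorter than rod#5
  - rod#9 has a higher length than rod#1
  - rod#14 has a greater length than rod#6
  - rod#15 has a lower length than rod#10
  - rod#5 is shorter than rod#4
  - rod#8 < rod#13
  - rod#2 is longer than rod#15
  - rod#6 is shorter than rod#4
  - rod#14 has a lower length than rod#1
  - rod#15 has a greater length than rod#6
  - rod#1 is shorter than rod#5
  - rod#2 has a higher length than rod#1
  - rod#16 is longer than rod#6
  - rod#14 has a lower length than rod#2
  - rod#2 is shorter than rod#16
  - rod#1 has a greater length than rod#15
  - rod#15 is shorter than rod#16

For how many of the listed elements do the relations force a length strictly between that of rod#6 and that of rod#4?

Chaining upward from rod#6 reaches: rod#15, rod#14, rod#1, rod#2, rod#13, rod#9, rod#10, rod#16, rod#5.
Chaining downward from rod#4 reaches: rod#15, rod#14, rod#1, rod#2, rod#8, rod#9, rod#16, rod#5.
Strictly between rod#6 and rod#4 are those in both lists: rod#15, rod#14, rod#1, rod#2, rod#9, rod#16, rod#5 — 7 elements.

7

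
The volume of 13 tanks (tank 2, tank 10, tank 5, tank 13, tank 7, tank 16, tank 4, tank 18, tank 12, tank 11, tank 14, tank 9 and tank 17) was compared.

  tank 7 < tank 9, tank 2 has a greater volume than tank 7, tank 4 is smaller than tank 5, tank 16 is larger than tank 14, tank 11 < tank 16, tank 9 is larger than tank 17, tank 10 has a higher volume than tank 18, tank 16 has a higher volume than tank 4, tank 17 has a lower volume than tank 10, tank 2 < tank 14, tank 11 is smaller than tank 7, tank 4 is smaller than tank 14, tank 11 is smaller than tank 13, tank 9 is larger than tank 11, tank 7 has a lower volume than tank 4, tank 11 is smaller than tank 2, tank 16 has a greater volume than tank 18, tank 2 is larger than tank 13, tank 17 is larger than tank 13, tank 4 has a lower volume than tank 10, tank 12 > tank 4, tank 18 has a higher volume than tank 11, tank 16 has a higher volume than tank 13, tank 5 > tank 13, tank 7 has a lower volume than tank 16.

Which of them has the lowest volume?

tank 11

tank 18 is not least since tank 11 < tank 18; tank 13 is not least since tank 11 < tank 13; tank 7 is not least since tank 11 < tank 7; tank 4 is not least since tank 7 < tank 4; tank 17 is not least since tank 13 < tank 17; tank 2 is not least since tank 7 < tank 2; tank 14 is not least since tank 2 < tank 14; tank 10 is not least since tank 4 < tank 10; tank 16 is not least since tank 4 < tank 16; tank 5 is not least since tank 13 < tank 5; tank 12 is not least since tank 4 < tank 12; tank 9 is not least since tank 7 < tank 9.
Only tank 11 has nothing below it, so tank 11 is the lowest volume.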